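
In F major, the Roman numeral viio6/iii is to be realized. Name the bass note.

B

The applied chord viio6/iii is rooted on G#: G#-B-D.
The figure 6 means first inversion — the third is in the bass.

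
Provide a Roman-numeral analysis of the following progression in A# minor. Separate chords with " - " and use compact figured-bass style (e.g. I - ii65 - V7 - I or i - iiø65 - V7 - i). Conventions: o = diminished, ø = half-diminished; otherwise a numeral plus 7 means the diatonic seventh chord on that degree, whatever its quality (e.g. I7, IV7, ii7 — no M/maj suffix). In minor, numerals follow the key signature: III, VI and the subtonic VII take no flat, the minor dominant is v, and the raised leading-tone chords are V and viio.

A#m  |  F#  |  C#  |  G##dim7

i - VI - III - viio7

A#m: root A# is the tonic; minor triad there is i.
F#: root F# is the submediant; major triad there is VI.
C# has root C#, degree 3 in A# minor, so III.
G##dim7: fully diminished seventh chord on G## = scale degree 7 → viio7.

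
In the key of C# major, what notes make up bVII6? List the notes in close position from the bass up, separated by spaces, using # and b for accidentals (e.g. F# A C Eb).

D# F# B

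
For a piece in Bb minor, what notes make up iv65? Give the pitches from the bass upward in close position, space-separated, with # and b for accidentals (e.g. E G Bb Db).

The numeral's case and figure indicate a minor seventh chord. In Bb minor its root, the fourth degree, is Eb.
Stacking thirds from Eb gives Eb-Gb-Bb-Db.
With the 65 figure the chord is in first inversion; from the bass Gb upward in close position it reads Gb-Bb-Db-Eb.

Gb Bb Db Eb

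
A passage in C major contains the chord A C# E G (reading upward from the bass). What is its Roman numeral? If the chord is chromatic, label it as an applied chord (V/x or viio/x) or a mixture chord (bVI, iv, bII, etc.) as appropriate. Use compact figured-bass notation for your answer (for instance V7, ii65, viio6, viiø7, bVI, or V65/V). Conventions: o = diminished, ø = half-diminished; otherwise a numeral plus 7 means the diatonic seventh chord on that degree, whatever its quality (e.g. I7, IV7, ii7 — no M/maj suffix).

Stacked in thirds the chord is A-C#-E-G: a dominant seventh chord on A.
A is not a diatonic chord root with this quality in C major, but it lies a perfect fifth above D (ii), so the chord functions as an applied dominant of ii.

V7/ii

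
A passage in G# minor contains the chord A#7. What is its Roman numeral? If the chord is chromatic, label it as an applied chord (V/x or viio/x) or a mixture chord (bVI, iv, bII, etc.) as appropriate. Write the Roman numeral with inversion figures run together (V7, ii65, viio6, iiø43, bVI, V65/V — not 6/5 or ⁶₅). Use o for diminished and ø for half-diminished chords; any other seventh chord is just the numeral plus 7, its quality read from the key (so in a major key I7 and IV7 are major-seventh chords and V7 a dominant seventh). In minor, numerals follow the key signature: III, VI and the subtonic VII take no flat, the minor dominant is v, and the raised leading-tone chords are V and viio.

Stacked in thirds the chord is A#-C##-E#-G#: a dominant seventh chord on A#.
A# is not a diatonic chord root with this quality in G# minor, but it lies a perfect fifth above D# (V), so the chord functions as an applied dominant of V.

V7/V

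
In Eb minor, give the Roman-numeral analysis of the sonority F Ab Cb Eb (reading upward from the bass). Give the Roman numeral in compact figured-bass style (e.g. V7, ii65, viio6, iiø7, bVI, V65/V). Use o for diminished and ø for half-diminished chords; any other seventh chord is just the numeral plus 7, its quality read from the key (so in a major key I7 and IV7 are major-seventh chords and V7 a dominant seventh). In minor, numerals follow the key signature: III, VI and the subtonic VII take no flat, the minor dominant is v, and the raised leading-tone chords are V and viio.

iiø7

Stacked in thirds the chord is F-Ab-Cb-Eb: a half-diminished seventh chord on F.
F is scale degree 2 in Eb minor, and a half-diminished seventh chord on that degree is written iiø7.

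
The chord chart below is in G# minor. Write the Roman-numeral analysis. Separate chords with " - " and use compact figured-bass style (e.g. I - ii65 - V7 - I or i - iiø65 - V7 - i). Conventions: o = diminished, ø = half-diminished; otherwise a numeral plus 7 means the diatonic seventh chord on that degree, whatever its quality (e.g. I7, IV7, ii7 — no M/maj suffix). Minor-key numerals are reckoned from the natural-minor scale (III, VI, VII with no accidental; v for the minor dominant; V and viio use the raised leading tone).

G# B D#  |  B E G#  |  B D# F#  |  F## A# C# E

G#-B-D#: root G# is the tonic; minor triad there is i.
B-E-G# has root E, degree 6 in G# minor, so VI64.
B-D#-F# has root B, degree 3 in G# minor, so III.
F##-A#-C#-E: root F## is the leading tone; fully diminished seventh chord there is viio7.

i - VI64 - III - viio7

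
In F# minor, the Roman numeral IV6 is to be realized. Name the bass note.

D#

IV in F# minor has root B; the chord is B-D#-F#.
The figure 6 means first inversion — the third is in the bass.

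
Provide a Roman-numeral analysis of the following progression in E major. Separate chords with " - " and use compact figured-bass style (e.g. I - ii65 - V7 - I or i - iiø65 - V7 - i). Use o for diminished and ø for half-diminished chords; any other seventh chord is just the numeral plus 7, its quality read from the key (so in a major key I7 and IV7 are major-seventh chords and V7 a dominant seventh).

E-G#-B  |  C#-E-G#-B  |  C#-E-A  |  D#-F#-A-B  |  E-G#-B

I - vi7 - IV6 - V65 - I

E-G#-B: root E is the tonic; major triad there is I.
C#-E-G#-B has root C#, degree 6 in E major, so vi7.
C#-E-A has root A, degree 4 in E major, so IV6.
D#-F#-A-B: dominant seventh chord on B = scale degree 5 → V65.
E-G#-B has root E, degree 1 in E major, so I.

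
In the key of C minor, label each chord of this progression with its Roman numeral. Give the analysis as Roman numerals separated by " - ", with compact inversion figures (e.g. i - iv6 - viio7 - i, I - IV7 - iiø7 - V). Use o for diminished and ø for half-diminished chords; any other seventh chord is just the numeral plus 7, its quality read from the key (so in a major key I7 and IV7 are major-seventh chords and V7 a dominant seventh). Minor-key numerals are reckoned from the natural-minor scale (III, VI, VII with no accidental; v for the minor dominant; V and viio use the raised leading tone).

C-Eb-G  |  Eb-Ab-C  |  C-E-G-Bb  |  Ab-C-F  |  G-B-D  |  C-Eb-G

i - VI64 - V7/iv - iv6 - V - i

C-Eb-G has root C, degree 1 in C minor, so i.
Eb-Ab-C: root Ab is the submediant; major triad there is VI64.
C-E-G-Bb: a dominant seventh chord on C, the applied dominant of iv → V7/iv.
Ab-C-F has root F, degree 4 in C minor, so iv6.
G-B-D has root G, degree 5 in C minor, so V.
C-Eb-G: root C is the tonic; minor triad there is i.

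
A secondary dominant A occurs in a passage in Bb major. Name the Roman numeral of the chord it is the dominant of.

The chord is a major triad on A.
A dominant resolves down a perfect fifth: A → D. In Bb major, D is scale degree 3, i.e. iii.

iii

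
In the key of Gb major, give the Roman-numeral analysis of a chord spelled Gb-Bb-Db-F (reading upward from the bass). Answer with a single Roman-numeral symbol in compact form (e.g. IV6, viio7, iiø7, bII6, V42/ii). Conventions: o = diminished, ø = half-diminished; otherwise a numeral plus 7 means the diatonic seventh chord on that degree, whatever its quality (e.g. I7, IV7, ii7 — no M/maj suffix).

Stacked in thirds the chord is Gb-Bb-Db-F: a major seventh chord on Gb.
In Gb major, Gb is the tonic; the diatonic major seventh chord there is I7.

I7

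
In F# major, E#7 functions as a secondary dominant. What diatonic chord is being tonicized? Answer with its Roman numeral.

iii

The chord is a dominant seventh chord on E#.
A dominant resolves down a perfect fifth: E# → A#. In F# major, A# is scale degree 3, i.e. iii.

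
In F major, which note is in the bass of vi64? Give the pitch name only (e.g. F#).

A

vi in F major has root D; the chord is D-F-A.
The figure 64 means second inversion — the fifth is in the bass.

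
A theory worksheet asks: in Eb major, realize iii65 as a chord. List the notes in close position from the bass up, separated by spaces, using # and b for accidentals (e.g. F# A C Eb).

Bb D F G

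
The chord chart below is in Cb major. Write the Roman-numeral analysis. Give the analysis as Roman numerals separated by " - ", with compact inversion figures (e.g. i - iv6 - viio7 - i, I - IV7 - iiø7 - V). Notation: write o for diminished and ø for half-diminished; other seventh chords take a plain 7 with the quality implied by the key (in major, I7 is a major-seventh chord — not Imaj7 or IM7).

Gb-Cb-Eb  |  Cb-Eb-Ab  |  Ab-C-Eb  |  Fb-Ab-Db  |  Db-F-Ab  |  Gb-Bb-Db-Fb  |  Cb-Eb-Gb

I64 - vi6 - V/ii - ii6 - V/V - V7 - I

Gb-Cb-Eb: major triad on Cb = scale degree 1 → I64.
Cb-Eb-Ab has root Ab, degree 6 in Cb major, so vi6.
Ab-C-Eb is the secondary dominant of ii (major triad on Ab): V/ii.
Fb-Ab-Db has root Db, degree 2 in Cb major, so ii6.
Db-F-Ab: a major triad on Db, the applied dominant of V → V/V.
Gb-Bb-Db-Fb has root Gb, degree 5 in Cb major, so V7.
Cb-Eb-Gb has root Cb, degree 1 in Cb major, so I.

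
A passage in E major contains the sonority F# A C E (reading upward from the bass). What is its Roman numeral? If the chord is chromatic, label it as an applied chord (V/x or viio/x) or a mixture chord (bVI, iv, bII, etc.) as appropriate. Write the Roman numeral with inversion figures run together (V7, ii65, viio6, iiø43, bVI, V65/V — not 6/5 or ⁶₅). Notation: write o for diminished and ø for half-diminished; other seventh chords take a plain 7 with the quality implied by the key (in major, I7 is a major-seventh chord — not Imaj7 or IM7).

Stacked in thirds the chord is F#-A-C-E: a half-diminished seventh chord on F#.
F# is the second degree of E major. This is the half-diminished supertonic seventh, borrowed from the parallel minor.

iiø7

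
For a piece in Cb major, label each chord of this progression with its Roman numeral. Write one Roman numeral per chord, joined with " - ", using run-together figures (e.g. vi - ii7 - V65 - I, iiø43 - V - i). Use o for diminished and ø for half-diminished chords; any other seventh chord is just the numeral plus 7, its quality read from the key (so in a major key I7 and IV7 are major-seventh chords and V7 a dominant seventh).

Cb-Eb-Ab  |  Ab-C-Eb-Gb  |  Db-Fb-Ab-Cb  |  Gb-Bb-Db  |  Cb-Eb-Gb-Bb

vi6 - V7/ii - ii7 - V - I7

Cb-Eb-Ab: minor triad on Ab = scale degree 6 → vi6.
Ab-C-Eb-Gb: a dominant seventh chord on Ab, the applied dominant of ii → V7/ii.
Db-Fb-Ab-Cb has root Db, degree 2 in Cb major, so ii7.
Gb-Bb-Db: major triad on Gb = scale degree 5 → V.
Cb-Eb-Gb-Bb has root Cb, degree 1 in Cb major, so I7.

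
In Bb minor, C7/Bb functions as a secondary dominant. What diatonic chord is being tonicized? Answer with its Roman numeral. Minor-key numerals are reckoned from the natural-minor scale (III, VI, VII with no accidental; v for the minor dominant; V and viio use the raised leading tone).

The chord is a dominant seventh chord on C.
A dominant resolves down a perfect fifth: C → F. In Bb minor, F is scale degree 5, i.e. V.

V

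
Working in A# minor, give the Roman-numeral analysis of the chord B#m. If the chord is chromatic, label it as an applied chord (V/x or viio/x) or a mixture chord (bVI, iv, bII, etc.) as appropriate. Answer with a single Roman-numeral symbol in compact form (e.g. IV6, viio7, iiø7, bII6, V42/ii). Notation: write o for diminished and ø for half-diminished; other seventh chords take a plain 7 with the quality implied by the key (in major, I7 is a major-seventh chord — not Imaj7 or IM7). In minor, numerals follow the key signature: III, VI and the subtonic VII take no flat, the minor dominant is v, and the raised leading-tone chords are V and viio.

Stacked in thirds the chord is B#-D#-F##: a minor triad on B#.
B# is the second degree of A# minor. This is the minor supertonic, borrowed from the parallel major (the Dorian ii).

ii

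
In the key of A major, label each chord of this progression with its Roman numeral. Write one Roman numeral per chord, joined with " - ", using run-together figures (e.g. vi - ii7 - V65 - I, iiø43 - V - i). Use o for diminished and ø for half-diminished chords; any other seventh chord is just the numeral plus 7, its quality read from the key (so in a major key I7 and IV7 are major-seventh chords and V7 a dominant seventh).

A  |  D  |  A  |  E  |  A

A: major triad on A = scale degree 1 → I.
D: root D is the subdominant; major triad there is IV.
A: root A is the tonic; major triad there is I.
E has root E, degree 5 in A major, so V.
A: major triad on A = scale degree 1 → I.

I - IV - I - V - I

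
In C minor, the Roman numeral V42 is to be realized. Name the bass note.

F

V in C minor has root G; the chord is G-B-D-F.
The figure 42 means third inversion — the seventh is in the bass.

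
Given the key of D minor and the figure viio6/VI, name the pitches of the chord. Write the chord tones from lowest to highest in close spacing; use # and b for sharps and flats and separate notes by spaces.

C Eb A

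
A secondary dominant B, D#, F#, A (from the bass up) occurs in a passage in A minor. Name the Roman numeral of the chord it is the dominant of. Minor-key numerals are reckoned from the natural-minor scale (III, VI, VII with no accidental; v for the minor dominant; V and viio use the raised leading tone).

V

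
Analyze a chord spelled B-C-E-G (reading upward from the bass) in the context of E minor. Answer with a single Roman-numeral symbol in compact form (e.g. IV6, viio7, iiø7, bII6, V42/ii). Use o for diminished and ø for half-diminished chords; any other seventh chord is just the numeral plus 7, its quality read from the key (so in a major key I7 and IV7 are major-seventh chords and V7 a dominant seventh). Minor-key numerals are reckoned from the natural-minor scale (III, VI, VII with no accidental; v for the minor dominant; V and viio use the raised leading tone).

VI42

The pitches C-E-G-B form a major seventh chord rooted on C.
C is scale degree 6 in E minor, and a major seventh chord on that degree is written VI7.
With B in the bass the chord is in third inversion, so the figured bass is 42.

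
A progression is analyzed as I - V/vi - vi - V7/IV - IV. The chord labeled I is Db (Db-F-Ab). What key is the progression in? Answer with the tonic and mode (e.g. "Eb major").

The anchor chord is a major triad on Db, labeled I.
If Db is scale degree 1 and the mode makes that degree carry a major triad, the tonic is Db and the mode is major.

Db major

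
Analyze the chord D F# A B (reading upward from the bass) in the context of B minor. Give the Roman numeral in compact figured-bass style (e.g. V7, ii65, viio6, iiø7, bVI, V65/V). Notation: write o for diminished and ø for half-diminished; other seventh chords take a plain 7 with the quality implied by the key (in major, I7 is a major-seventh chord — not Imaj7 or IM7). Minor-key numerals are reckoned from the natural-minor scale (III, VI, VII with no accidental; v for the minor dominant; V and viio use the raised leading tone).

i65

Stacked in thirds the chord is B-D-F#-A: a minor seventh chord on B.
In B minor, B is the tonic; the diatonic minor seventh chord there is i7.
With D in the bass the chord is in first inversion, so the figured bass is 65.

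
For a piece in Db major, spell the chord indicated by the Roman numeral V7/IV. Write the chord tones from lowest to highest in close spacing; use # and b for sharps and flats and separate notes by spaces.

Db F Ab Cb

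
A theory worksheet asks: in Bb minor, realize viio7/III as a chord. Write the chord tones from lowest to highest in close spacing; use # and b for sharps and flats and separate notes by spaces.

C Eb Gb Bbb

viio7/III is a secondary leading-tone chord. The target III is Db in Bb minor; the applied chord is rooted a semitone below, on C.
Building a fully diminished seventh chord on C gives C-Eb-Gb-Bbb.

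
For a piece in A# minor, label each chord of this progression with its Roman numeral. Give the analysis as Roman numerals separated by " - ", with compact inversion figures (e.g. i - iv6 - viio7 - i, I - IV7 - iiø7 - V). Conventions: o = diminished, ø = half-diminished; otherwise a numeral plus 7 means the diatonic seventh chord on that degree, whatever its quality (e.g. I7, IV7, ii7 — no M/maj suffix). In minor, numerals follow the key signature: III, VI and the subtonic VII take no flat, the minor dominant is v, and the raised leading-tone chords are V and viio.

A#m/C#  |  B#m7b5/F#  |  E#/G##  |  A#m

i6 - iiø43 - V6 - i

A#m/C#: minor triad on A# = scale degree 1 → i6.
B#m7b5/F#: half-diminished seventh chord on B# = scale degree 2 → iiø43.
E#/G## has root E#, degree 5 in A# minor, so V6.
A#m: minor triad on A# = scale degree 1 → i.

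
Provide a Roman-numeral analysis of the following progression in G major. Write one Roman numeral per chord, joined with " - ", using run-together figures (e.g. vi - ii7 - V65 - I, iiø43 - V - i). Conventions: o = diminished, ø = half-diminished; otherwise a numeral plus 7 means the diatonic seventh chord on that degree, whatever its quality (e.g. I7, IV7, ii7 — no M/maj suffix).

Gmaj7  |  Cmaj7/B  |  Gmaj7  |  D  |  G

Gmaj7: major seventh chord on G = scale degree 1 → I7.
Cmaj7/B has root C, degree 4 in G major, so IV42.
Gmaj7 has root G, degree 1 in G major, so I7.
D has root D, degree 5 in G major, so V.
G: root G is the tonic; major triad there is I.

I7 - IV42 - I7 - V - I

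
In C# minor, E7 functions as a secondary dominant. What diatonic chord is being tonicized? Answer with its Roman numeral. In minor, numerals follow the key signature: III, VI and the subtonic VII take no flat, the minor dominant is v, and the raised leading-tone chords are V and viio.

The chord is a dominant seventh chord on E.
A dominant resolves down a perfect fifth: E → A. In C# minor, A is scale degree 6, i.e. VI.

VI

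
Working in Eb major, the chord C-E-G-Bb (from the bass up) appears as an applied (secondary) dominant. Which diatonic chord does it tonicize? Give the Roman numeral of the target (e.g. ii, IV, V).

ii

The chord is a dominant seventh chord on C.
A dominant resolves down a perfect fifth: C → F. In Eb major, F is scale degree 2, i.e. ii.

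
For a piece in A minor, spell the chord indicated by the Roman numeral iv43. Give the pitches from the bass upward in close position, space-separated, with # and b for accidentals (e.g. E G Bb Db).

A C D F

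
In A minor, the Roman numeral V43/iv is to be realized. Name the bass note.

The applied chord V43/iv is rooted on A: A-C#-E-G.
The figure 43 means second inversion — the fifth is in the bass.

E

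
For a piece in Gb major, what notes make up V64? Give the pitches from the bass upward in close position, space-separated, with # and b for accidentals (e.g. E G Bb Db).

Ab Db F

In Gb major, scale degree 5 is Db, and the diatonic chord built there is a major triad.
Stacking thirds from Db gives Db-F-Ab.
The figured bass 64 indicates second inversion, placing the fifth (Ab) in the bass: Ab-Db-F.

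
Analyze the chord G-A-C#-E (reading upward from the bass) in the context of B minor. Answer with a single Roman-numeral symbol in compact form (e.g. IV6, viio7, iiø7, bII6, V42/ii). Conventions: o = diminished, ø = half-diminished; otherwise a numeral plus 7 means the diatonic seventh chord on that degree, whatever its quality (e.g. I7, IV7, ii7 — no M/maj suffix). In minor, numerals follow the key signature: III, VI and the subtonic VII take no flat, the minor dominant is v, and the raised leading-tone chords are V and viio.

VII42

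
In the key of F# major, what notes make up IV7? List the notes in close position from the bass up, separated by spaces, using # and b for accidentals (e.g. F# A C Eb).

B D# F# A#

The numeral's case and figure indicate a major seventh chord. In F# major its root, the fourth degree, is B.
That chord is spelled B-D#-F#-A#.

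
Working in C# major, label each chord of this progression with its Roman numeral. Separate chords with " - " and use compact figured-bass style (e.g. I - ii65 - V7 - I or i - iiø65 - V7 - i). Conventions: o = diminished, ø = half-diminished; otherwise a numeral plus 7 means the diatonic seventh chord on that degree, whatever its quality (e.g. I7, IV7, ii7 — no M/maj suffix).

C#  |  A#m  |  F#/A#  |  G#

C# has root C#, degree 1 in C# major, so I.
A#m: minor triad on A# = scale degree 6 → vi.
F#/A# has root F#, degree 4 in C# major, so IV6.
G#: major triad on G# = scale degree 5 → V.

I - vi - IV6 - V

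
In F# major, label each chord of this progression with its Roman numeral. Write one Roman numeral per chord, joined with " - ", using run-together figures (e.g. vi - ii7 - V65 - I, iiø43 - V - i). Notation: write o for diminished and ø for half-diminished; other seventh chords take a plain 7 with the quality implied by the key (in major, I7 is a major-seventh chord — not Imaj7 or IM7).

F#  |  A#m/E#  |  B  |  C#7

I - iii64 - IV - V7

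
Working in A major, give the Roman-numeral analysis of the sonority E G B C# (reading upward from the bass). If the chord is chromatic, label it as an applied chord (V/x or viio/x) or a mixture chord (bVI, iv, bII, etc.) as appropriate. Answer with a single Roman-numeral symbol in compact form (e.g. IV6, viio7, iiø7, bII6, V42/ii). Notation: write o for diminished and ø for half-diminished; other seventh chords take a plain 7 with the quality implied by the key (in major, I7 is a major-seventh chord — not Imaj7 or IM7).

Stacked in thirds the chord is C#-E-G-B: a half-diminished seventh chord on C#.
C# sits a half step below D (IV in A major); a diminished chord there is the applied leading-tone chord of IV.
With E in the bass the chord is in first inversion, so the figured bass is 65.

viiø65/IV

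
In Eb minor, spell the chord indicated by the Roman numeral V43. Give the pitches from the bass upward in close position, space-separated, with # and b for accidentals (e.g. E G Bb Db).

F Ab Bb D

In Eb minor, the fifth degree is Bb. The dominant is major (leading tone raised), so V is a dominant seventh chord.
Stacking thirds from Bb gives Bb-D-F-Ab.
With the 43 figure the chord is in second inversion; from the bass F upward in close position it reads F-Ab-Bb-D.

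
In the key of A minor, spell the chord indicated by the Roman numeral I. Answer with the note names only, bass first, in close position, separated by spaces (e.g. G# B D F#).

A C# E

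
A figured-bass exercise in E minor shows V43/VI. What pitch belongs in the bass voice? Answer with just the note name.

D

The applied chord V43/VI is rooted on G: G-B-D-F.
The figure 43 means second inversion — the fifth is in the bass.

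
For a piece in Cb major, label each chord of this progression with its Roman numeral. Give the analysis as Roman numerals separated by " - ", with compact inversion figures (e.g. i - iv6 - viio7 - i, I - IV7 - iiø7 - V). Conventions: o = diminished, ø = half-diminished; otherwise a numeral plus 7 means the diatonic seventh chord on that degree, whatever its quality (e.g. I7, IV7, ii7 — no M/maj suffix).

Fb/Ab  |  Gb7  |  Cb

IV6 - V7 - I

Fb/Ab has root Fb, degree 4 in Cb major, so IV6.
Gb7 has root Gb, degree 5 in Cb major, so V7.
Cb: major triad on Cb = scale degree 1 → I.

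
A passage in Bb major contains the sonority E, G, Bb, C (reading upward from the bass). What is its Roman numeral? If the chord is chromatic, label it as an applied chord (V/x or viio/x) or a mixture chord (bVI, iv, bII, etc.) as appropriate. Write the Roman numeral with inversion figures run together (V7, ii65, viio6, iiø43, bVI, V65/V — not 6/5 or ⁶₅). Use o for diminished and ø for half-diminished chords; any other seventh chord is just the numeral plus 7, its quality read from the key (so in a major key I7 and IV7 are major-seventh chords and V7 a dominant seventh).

V65/V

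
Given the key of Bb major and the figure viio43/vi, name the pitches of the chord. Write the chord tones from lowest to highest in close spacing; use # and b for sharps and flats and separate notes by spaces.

viio43/vi is a secondary leading-tone chord. The target vi is G in Bb major; the applied chord is rooted a semitone below, on F#.
Building a fully diminished seventh chord on F# gives F#-A-C-Eb.
The figured bass 43 indicates second inversion, placing the fifth (C) in the bass: C-Eb-F#-A.

C Eb F# A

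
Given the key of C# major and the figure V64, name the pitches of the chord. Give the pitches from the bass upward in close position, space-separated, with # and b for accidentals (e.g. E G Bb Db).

D# G# B#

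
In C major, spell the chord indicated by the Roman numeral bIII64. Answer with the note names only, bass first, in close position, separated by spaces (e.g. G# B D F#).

Scale degree 3 in C major is E; lowering it a half step gives Eb. bIII64 is a major triad on the lowered third degree, borrowed from the parallel minor.
So the chord is Eb-G-Bb.
With the 64 figure the chord is in second inversion; from the bass Bb upward in close position it reads Bb-Eb-G.

Bb Eb G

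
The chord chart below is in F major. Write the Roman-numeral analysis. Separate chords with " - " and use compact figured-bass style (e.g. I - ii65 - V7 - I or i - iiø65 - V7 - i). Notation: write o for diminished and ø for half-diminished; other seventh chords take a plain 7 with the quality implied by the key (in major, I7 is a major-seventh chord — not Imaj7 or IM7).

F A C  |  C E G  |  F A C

F-A-C has root F, degree 1 in F major, so I.
C-E-G has root C, degree 5 in F major, so V.
F-A-C has root F, degree 1 in F major, so I.

I - V - I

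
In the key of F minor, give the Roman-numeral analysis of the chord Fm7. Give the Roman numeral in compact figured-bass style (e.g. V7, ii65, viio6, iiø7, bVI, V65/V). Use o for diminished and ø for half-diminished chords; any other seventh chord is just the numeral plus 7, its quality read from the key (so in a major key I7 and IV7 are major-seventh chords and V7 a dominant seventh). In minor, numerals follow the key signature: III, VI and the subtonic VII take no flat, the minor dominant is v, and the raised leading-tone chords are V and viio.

The pitches F-Ab-C-Eb form a minor seventh chord rooted on F.
In F minor, F is the tonic; the diatonic minor seventh chord there is i7.

i7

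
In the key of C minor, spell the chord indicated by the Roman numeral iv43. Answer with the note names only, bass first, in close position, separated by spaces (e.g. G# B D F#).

C Eb F Ab

In C minor, the fourth degree is F, and the diatonic chord built there is a minor seventh chord.
That chord is spelled F-Ab-C-Eb.
With the 43 figure the chord is in second inversion; from the bass C upward in close position it reads C-Eb-F-Ab.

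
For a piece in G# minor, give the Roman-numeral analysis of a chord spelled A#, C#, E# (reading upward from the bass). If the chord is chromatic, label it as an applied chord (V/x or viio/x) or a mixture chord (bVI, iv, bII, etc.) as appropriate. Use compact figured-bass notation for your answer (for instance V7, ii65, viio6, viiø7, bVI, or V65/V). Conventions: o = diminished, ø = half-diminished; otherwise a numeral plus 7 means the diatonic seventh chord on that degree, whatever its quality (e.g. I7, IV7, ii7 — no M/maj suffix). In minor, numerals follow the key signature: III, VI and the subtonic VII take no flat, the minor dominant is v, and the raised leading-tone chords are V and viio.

Stacked in thirds the chord is A#-C#-E#: a minor triad on A#.
A# is the second degree of G# minor. This is the minor supertonic, borrowed from the parallel major (the Dorian ii).

ii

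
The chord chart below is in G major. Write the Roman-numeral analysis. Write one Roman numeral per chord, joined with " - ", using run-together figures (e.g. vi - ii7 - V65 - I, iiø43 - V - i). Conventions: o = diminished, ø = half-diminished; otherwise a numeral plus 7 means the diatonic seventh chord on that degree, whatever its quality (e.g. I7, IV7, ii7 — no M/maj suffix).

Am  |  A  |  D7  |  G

Am has root A, degree 2 in G major, so ii.
A: chromatic; A is V of V, so V/V.
D7: root D is the dominant; dominant seventh chord there is V7.
G: major triad on G = scale degree 1 → I.

ii - V/V - V7 - I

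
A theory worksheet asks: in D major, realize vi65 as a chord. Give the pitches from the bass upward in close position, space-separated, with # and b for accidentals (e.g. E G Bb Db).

The numeral's case and figure indicate a minor seventh chord. In D major its root, the submediant, is B.
Stacking thirds from B gives B-D-F#-A.
The figured bass 65 indicates first inversion, placing the third (D) in the bass: D-F#-A-B.

D F# A B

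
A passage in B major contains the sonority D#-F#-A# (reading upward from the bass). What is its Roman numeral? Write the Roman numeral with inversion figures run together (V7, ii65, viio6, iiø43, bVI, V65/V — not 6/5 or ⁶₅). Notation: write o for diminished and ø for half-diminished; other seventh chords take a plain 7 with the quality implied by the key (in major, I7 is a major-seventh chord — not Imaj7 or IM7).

iii

The pitches D#-F#-A# form a minor triad rooted on D#.
D# is scale degree 3 in B major, and a minor triad on that degree is written iii.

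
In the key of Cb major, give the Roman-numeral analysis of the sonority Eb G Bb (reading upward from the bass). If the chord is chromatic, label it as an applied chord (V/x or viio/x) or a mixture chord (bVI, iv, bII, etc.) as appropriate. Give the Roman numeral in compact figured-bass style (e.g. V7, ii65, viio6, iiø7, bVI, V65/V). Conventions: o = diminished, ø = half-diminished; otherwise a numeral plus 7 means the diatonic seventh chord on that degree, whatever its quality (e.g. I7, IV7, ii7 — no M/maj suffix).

Stacked in thirds the chord is Eb-G-Bb: a major triad on Eb.
Eb is not a diatonic chord root with this quality in Cb major, but it lies a perfect fifth above Ab (vi), so the chord functions as an applied dominant of vi.

V/vi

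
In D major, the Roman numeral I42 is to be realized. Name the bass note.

C#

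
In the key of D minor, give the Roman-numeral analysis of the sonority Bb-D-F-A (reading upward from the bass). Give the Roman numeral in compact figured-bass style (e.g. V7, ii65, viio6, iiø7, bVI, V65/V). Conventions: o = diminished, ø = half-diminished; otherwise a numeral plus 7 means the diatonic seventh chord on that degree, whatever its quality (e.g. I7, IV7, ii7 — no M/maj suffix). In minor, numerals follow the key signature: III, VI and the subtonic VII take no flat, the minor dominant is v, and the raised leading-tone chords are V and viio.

Stacked in thirds the chord is Bb-D-F-A: a major seventh chord on Bb.
Bb is scale degree 6 in D minor, and a major seventh chord on that degree is written VI7.

VI7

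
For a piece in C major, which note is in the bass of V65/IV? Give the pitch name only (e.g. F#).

The applied chord V65/IV is rooted on C: C-E-G-Bb.
The figure 65 means first inversion — the third is in the bass.

E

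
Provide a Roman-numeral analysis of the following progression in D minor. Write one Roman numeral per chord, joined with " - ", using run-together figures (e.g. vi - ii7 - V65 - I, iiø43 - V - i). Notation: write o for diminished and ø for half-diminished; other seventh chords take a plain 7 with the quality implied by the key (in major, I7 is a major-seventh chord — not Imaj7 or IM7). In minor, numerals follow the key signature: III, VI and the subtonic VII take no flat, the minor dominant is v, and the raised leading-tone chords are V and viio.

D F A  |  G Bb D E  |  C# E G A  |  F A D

i - iiø65 - V65 - i6

D-F-A: root D is the tonic; minor triad there is i.
G-Bb-D-E: root E is the supertonic; half-diminished seventh chord there is iiø65.
C#-E-G-A has root A, degree 5 in D minor, so V65.
F-A-D has root D, degree 1 in D minor, so i6.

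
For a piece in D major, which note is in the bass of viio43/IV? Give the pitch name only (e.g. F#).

The applied chord viio43/IV is rooted on F#: F#-A-C-Eb.
The figure 43 means second inversion — the fifth is in the bass.

C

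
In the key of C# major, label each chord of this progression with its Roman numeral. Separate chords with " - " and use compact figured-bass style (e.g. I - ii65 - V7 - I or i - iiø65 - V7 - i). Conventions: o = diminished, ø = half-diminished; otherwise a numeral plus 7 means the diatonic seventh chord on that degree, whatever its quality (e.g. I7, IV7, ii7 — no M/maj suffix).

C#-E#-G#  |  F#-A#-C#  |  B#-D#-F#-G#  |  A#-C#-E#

I - IV - V65 - vi

C#-E#-G#: root C# is the tonic; major triad there is I.
F#-A#-C#: root F# is the subdominant; major triad there is IV.
B#-D#-F#-G#: dominant seventh chord on G# = scale degree 5 → V65.
A#-C#-E#: root A# is the submediant; minor triad there is vi.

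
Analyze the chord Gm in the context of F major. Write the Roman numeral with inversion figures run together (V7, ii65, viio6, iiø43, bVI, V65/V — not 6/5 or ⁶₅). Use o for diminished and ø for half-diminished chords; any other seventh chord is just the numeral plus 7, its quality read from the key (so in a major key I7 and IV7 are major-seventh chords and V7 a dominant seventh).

ii

The pitches G-Bb-D form a minor triad rooted on G.
In F major, G is the supertonic; the diatonic minor triad there is ii.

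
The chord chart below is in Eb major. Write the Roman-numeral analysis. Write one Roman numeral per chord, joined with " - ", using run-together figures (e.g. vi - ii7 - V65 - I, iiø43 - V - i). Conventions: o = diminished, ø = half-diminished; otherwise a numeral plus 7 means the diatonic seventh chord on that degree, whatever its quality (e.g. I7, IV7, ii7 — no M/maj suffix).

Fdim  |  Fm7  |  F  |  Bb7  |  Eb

iio - ii7 - V/V - V7 - I

Fdim is non-diatonic — iio, a mixture chord from Eb minor.
Fm7: root F is the supertonic; minor seventh chord there is ii7.
F: a major triad on F, the applied dominant of V → V/V.
Bb7 has root Bb, degree 5 in Eb major, so V7.
Eb has root Eb, degree 1 in Eb major, so I.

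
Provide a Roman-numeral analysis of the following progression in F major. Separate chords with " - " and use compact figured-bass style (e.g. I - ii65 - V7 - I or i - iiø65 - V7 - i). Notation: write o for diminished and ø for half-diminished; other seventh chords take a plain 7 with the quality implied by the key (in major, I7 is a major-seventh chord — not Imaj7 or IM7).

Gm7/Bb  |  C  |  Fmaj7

ii65 - V - I7

Gm7/Bb has root G, degree 2 in F major, so ii65.
C: root C is the dominant; major triad there is V.
Fmaj7: major seventh chord on F = scale degree 1 → I7.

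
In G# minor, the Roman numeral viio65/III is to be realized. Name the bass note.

C#

The applied chord viio65/III is rooted on A#: A#-C#-E-G.
The figure 65 means first inversion — the third is in the bass.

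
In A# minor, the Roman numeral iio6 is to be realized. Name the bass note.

D#

iio in A# minor has root B#; the chord is B#-D#-F#.
The figure 6 means first inversion — the third is in the bass.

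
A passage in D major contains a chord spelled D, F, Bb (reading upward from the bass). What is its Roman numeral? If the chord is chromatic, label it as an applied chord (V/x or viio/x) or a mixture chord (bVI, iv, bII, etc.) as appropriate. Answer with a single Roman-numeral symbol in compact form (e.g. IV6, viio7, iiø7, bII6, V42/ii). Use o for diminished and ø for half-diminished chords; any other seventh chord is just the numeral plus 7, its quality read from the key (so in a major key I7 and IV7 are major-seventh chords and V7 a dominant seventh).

bVI6

The pitches Bb-D-F form a major triad rooted on Bb.
Bb is the lowered sixth degree of D major (diatonic 6 would be B). This is a major triad on the lowered sixth degree, borrowed from the parallel minor.
With D in the bass the chord is in first inversion, so the figured bass is 6.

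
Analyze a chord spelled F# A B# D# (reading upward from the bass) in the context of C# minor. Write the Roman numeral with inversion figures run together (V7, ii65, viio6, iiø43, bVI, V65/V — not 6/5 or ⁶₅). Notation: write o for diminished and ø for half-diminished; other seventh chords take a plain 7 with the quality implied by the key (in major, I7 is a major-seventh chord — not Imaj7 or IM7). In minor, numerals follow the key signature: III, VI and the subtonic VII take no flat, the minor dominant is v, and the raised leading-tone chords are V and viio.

viio43

The pitches B#-D#-F#-A form a fully diminished seventh chord rooted on B#.
In C# minor, B# is the leading tone; the diatonic fully diminished seventh chord there is viio7.
With F# in the bass the chord is in second inversion, so the figured bass is 43.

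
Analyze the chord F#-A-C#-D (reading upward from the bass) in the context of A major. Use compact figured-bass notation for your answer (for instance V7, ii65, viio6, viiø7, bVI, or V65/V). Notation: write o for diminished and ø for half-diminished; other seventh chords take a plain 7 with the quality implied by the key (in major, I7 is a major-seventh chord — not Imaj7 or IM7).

IV65

The pitches D-F#-A-C# form a major seventh chord rooted on D.
D is scale degree 4 in A major, and a major seventh chord on that degree is written IV7.
With F# in the bass the chord is in first inversion, so the figured bass is 65.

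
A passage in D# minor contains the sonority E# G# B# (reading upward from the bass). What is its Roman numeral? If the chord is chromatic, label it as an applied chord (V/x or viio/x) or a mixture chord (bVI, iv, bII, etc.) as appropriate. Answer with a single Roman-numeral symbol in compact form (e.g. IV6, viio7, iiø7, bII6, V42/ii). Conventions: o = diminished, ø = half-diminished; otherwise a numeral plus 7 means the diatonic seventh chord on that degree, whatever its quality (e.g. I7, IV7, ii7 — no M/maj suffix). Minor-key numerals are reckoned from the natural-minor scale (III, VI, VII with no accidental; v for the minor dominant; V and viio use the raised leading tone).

ii

Stacked in thirds the chord is E#-G#-B#: a minor triad on E#.
E# is the second degree of D# minor. This is the minor supertonic, borrowed from the parallel major (the Dorian ii).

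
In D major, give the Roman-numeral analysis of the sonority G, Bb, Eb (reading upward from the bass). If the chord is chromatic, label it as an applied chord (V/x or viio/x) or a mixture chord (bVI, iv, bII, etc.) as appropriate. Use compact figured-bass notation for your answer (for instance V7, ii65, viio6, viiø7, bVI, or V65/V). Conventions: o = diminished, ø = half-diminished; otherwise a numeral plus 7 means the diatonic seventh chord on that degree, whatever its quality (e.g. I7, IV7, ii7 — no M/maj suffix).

bII6

Stacked in thirds the chord is Eb-G-Bb: a major triad on Eb.
Eb is the lowered second degree of D major (diatonic 2 would be E). This is the Neapolitan sixth — a major triad on the lowered second degree, here in its customary first inversion.
With G in the bass the chord is in first inversion, so the figured bass is 6.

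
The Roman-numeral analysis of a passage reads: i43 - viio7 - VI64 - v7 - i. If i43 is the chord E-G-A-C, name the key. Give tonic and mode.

The chord Am7/E is a minor seventh chord rooted on A; its label is i43.
If A is scale degree 1 and the mode makes that degree carry a minor seventh chord, the tonic is A and the mode is minor.

A minor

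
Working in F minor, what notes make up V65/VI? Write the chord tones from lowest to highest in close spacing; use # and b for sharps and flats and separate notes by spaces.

C Eb Gb Ab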